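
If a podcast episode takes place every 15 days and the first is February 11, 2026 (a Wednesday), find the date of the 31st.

The 31st occurrence is 30 intervals after the first: 30 × 15 = 450 days after February 11, 2026.
February has 28 days — 17 days to the end of February leaves 433.
From end of February to end of 2026 is 306 days (127 left).
January has 31 days (96 left).
February has 28 days (68 left).
March has 31 days (37 left).
April has 30 days (7 left).
7 days into May → May 7, 2027.

May 7, 2027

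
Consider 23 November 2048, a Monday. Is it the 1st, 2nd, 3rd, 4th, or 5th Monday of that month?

4th

Day 23 falls in week ⌈23/7⌉ of the month.
Days 1–7 hold the 1st Monday, 8–14 the 2nd, 15–21 the 3rd, 22–28 the 4th, 29–31 the 5th.
23 is in the range for the 4th.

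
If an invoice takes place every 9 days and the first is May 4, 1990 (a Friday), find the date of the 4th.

The 4th occurrence is 3 intervals after the first: 3 × 9 = 27 days after May 4, 1990.
27 days later is May 31, 1990.

May 31, 1990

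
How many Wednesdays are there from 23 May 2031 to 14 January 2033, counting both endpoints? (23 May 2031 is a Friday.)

23 May 2031 is a Friday; the first Wednesday on or after it is 28 May 2031 (5 days later).
From 28 May 2031 to 14 January 2033: 217 + 366 + 14 = 597 days (rest of 2031, 2032, to 14 January 2033 in 2033).
597 ÷ 7 = 85 full weeks with remainder 2, so 85 more Wednesdays after the first → 86.

86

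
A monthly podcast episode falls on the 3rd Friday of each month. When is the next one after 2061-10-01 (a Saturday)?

2061-10-21

October 2061 starts on a Saturday; its first Friday is the 7th, so the 3rd Friday is the 21st — 2061-10-21.
2061-10-21 is after 2061-10-01, so that is the next one.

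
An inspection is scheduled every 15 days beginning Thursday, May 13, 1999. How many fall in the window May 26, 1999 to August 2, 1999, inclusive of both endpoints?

Occurrences land 15·i days after May 13, 1999 for i = 0, 1, 2, …
May 26, 1999 is 13 days after the start; 13 ÷ 15 = 0 remainder 13; since the remainder is 13, round up to i = 1. First occurrence in the window: #2 on May 28, 1999 (1×15 = 15 days in).
August 2, 1999 is 81 days after the start; 81 ÷ 15 = 5 remainder 6. Last occurrence in the window: #6 on July 27, 1999.
Occurrences #2 through #6: 5 in total.

5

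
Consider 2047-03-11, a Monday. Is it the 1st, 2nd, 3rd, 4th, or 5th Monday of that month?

2nd

Day 11 falls in week ⌈11/7⌉ of the month.
Days 1–7 hold the 1st Monday, 8–14 the 2nd, 15–21 the 3rd, 22–28 the 4th, 29–31 the 5th.
11 is in the range for the 2nd.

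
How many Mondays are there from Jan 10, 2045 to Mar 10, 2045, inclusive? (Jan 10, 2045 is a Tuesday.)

Jan 10, 2045 is a Tuesday; the first Monday on or after it is Jan 16, 2045 (6 days later).
From Jan 16, 2045 to Mar 10, 2045: 15 + 28 + 10 = 53 days (rest of Jan, Feb, Mar).
53 ÷ 7 = 7 full weeks with remainder 4, so 7 more Mondays after the first → 8.

8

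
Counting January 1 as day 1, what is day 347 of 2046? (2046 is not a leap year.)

January has 31 days (347 − 31 = 316 remain).
February has 28 days (316 − 28 = 288 remain).
March has 31 days (288 − 31 = 257 remain).
April has 30 days (257 − 30 = 227 remain).
May has 31 days (227 − 31 = 196 remain).
June has 30 days (196 − 30 = 166 remain).
July has 31 days (166 − 31 = 135 remain).
August has 31 days (135 − 31 = 104 remain).
September has 30 days (104 − 30 = 74 remain).
October has 31 days (74 − 31 = 43 remain).
November has 30 days (43 − 30 = 13 remain).
13 into December → December 13.

December 13, 2046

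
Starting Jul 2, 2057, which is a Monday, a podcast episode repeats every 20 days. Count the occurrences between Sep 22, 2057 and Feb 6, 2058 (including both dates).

Occurrences land 20·i days after Jul 2, 2057 for i = 0, 1, 2, …
Sep 22, 2057 is 82 days after the start; 82 ÷ 20 = 4 remainder 2; since the remainder is 2, round up to i = 5. First occurrence in the window: #6 on Oct 10, 2057 (5×20 = 100 days in).
Feb 6, 2058 is 219 days after the start; 219 ÷ 20 = 10 remainder 19. Last occurrence in the window: #11 on Jan 18, 2058.
Occurrences #6 through #11: 6 in total.

6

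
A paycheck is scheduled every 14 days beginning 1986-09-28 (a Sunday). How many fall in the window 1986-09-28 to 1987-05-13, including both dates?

17

Occurrences land 14·i days after 1986-09-28 for i = 0, 1, 2, …
The window opens on the start date, so the first occurrence inside is #1 on 1986-09-28.
1987-05-13 is 227 days after the start; 227 ÷ 14 = 16 remainder 3. Last occurrence in the window: #17 on 1987-05-10.
Occurrences #1 through #17: 17 in total.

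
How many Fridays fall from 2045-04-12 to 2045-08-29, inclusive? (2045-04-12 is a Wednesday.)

20

2045-04-12 is a Wednesday; the first Friday on or after it is 2045-04-14 (2 days later).
From 2045-04-14 to 2045-08-29: 16 + 31 + 30 + 31 + 29 = 137 days (rest of April, May, June, July, August).
137 ÷ 7 = 19 full weeks with remainder 4, so 19 more Fridays after the first → 20.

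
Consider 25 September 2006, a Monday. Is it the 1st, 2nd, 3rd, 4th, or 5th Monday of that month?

Day 25 falls in week ⌈25/7⌉ of the month.
Days 1–7 hold the 1st Monday, 8–14 the 2nd, 15–21 the 3rd, 22–28 the 4th, 29–31 the 5th.
25 is in the range for the 4th.

4th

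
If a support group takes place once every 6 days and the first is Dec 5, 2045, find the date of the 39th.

The 39th occurrence is 38 intervals after the first: 38 × 6 = 228 days after Dec 5, 2045.
Dec has 31 days — 26 days to the end of Dec leaves 202.
Jan has 31 days (171 left).
Feb has 28 days (143 left).
Mar has 31 days (112 left).
Apr has 30 days (82 left).
May has 31 days (51 left).
Jun has 30 days (21 left).
21 days into Jul → Jul 21, 2046.

Jul 21, 2046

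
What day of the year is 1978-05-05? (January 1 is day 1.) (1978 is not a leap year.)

125

Days in months before May: 31 + 28 + 31 + 30 = 120.
Plus 5 days into May → day 125.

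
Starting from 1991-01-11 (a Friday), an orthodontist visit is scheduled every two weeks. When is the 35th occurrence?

The 35th occurrence is 34 intervals after the first: 34 × 14 = 476 days after 1991-01-11.
January has 31 days — 20 days to the end of January leaves 456.
From end of January to end of 1991 is 334 days (122 left).
January has 31 days (91 left).
February has 29 days (62 left).
March has 31 days (31 left).
April has 30 days (1 left).
1 day into May → 1992-05-01.

1992-05-01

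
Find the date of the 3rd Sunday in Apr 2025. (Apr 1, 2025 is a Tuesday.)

Apr 20, 2025

Apr 2025 begins on a Tuesday, so the first Sunday is Apr 6 (5 days later).
The 3rd Sunday is 2 weeks later: 6 + 14 = 20.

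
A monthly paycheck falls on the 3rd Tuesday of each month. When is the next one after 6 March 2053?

March 2053 starts on a Saturday; its first Tuesday is the 4th, so the 3rd Tuesday is the 18th — 18 March 2053.
18 March 2053 is after 6 March 2053, so that is the next one.

18 March 2053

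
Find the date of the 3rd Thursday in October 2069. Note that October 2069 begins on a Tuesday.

October 2069 begins on a Tuesday, so the first Thursday is October 3 (2 days later).
The 3rd Thursday is 2 weeks later: 3 + 14 = 17.

2069-10-17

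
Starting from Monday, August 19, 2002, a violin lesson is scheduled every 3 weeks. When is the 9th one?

The 9th occurrence is 8 intervals after the first: 8 × 21 = 168 days after August 19, 2002.
August has 31 days — 12 days to the end of August leaves 156.
September has 30 days (126 left).
October has 31 days (95 left).
November has 30 days (65 left).
December has 31 days (34 left).
January has 31 days (3 left).
3 days into February → February 3, 2003.

February 3, 2003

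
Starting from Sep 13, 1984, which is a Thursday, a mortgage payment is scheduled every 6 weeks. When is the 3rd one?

Dec 6, 1984

The 3rd occurrence is 2 intervals after the first: 2 × 42 = 84 days after Sep 13, 1984.
Sep has 30 days — 17 days to the end of Sep leaves 67.
Oct has 31 days (36 left).
Nov has 30 days (6 left).
6 days into Dec → Dec 6, 1984.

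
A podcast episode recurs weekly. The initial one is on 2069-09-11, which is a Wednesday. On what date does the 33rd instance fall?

The 33rd occurrence is 32 intervals after the first: 32 × 7 = 224 days after 2069-09-11.
September has 30 days — 19 days to the end of September leaves 205.
October has 31 days (174 left).
November has 30 days (144 left).
December has 31 days (113 left).
January has 31 days (82 left).
February has 28 days (54 left).
March has 31 days (23 left).
23 days into April → 2070-04-23.

2070-04-23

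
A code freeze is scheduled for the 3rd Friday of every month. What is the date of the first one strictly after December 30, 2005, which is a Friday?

January 20, 2006

December 2005 starts on a Thursday; its first Friday is the 2nd, so the 3rd Friday is the 16th — December 16, 2005.
That is not after December 30, 2005, so look at January 2006.
January 2006 starts on a Sunday; its first Friday is the 6th, so the 3rd Friday is the 20th — January 20, 2006.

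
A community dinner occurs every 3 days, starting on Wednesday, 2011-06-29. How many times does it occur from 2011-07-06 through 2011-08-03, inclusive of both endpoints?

9

Occurrences land 3·i days after 2011-06-29 for i = 0, 1, 2, …
2011-07-06 is 7 days after the start; 7 ÷ 3 = 2 remainder 1; since the remainder is 1, round up to i = 3. First occurrence in the window: #4 on 2011-07-08 (3×3 = 9 days in).
2011-08-03 is 35 days after the start; 35 ÷ 3 = 11 remainder 2. Last occurrence in the window: #12 on 2011-08-01.
Occurrences #4 through #12: 9 in total.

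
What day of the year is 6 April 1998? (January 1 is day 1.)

Days in months before April: 31 + 28 + 31 = 90.
Plus 6 days into April → day 96.

96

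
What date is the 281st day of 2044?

2044-10-07

January has 31 days (281 − 31 = 250 remain).
February has 29 days (250 − 29 = 221 remain).
March has 31 days (221 − 31 = 190 remain).
April has 30 days (190 − 30 = 160 remain).
May has 31 days (160 − 31 = 129 remain).
June has 30 days (129 − 30 = 99 remain).
July has 31 days (99 − 31 = 68 remain).
August has 31 days (68 − 31 = 37 remain).
September has 30 days (37 − 30 = 7 remain).
7 into October → October 7.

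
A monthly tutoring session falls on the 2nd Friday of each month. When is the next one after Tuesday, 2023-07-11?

2023-07-14

July 2023 starts on a Saturday; its first Friday is the 7th, so the 2nd Friday is the 14th — 2023-07-14.
2023-07-14 is after 2023-07-11, so that is the next one.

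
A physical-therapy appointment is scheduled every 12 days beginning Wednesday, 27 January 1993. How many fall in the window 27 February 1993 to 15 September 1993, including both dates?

Occurrences land 12·i days after 27 January 1993 for i = 0, 1, 2, …
27 February 1993 is 31 days after the start; 31 ÷ 12 = 2 remainder 7; since the remainder is 7, round up to i = 3. First occurrence in the window: #4 on 4 March 1993 (3×12 = 36 days in).
15 September 1993 is 231 days after the start; 231 ÷ 12 = 19 remainder 3. Last occurrence in the window: #20 on 12 September 1993.
Occurrences #4 through #20: 17 in total.

17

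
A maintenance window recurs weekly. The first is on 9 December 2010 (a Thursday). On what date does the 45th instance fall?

The 45th occurrence is 44 intervals after the first: 44 × 7 = 308 days after 9 December 2010.
December has 31 days — 22 days to the end of December leaves 286.
January has 31 days (255 left).
February has 28 days (227 left).
March has 31 days (196 left).
April has 30 days (166 left).
May has 31 days (135 left).
June has 30 days (105 left).
July has 31 days (74 left).
August has 31 days (43 left).
September has 30 days (13 left).
13 days into October → 13 October 2011.

13 October 2011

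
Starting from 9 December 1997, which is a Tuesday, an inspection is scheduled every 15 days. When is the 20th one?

20 September 1998

The 20th occurrence is 19 intervals after the first: 19 × 15 = 285 days after 9 December 1997.
December has 31 days — 22 days to the end of December leaves 263.
January has 31 days (232 left).
February has 28 days (204 left).
March has 31 days (173 left).
April has 30 days (143 left).
May has 31 days (112 left).
June has 30 days (82 left).
July has 31 days (51 left).
August has 31 days (20 left).
20 days into September → 20 September 1998.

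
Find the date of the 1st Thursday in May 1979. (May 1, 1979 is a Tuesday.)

3 May 1979

May 1979 begins on a Tuesday, so the first Thursday is May 3 (2 days later).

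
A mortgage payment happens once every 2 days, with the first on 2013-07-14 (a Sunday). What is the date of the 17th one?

The 17th occurrence is 16 intervals after the first: 16 × 2 = 32 days after 2013-07-14.
July has 31 days — 17 days to the end of July leaves 15.
15 days into August → 2013-08-15.

2013-08-15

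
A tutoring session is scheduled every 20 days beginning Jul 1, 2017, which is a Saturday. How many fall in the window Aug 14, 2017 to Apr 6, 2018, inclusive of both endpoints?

11

Occurrences land 20·i days after Jul 1, 2017 for i = 0, 1, 2, …
Aug 14, 2017 is 44 days after the start; 44 ÷ 20 = 2 remainder 4; since the remainder is 4, round up to i = 3. First occurrence in the window: #4 on Aug 30, 2017 (3×20 = 60 days in).
Apr 6, 2018 is 279 days after the start; 279 ÷ 20 = 13 remainder 19. Last occurrence in the window: #14 on Mar 18, 2018.
Occurrences #4 through #14: 11 in total.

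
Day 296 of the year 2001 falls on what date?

23 October 2001

January has 31 days (296 − 31 = 265 remain).
February has 28 days (265 − 28 = 237 remain).
March has 31 days (237 − 31 = 206 remain).
April has 30 days (206 − 30 = 176 remain).
May has 31 days (176 − 31 = 145 remain).
June has 30 days (145 − 30 = 115 remain).
July has 31 days (115 − 31 = 84 remain).
August has 31 days (84 − 31 = 53 remain).
September has 30 days (53 − 30 = 23 remain).
23 into October → October 23.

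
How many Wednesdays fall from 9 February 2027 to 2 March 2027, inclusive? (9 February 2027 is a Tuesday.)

9 February 2027 is a Tuesday; the first Wednesday on or after it is 10 February 2027 (1 day later).
From 10 February 2027 to 2 March 2027: 18 + 2 = 20 days (rest of February, March).
20 ÷ 7 = 2 full weeks with remainder 6, so 2 more Wednesdays after the first → 3.

3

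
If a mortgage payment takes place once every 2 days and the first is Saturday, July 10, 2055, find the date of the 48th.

The 48th occurrence is 47 intervals after the first: 47 × 2 = 94 days after July 10, 2055.
July has 31 days — 21 days to the end of July leaves 73.
August has 31 days (42 left).
September has 30 days (12 left).
12 days into October → October 12, 2055.

October 12, 2055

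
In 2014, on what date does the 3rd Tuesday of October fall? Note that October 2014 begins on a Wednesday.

21 October 2014

October 2014 begins on a Wednesday, so the first Tuesday is October 7 (6 days later).
The 3rd Tuesday is 2 weeks later: 7 + 14 = 21.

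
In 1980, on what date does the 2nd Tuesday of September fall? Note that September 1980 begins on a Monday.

September 1980 begins on a Monday, so the first Tuesday is September 2 (1 day later).
The 2nd Tuesday is 1 weeks later: 2 + 7 = 9.

9 September 1980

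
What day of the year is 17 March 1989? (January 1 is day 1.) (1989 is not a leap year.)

76

Days in months before March: 31 + 28 = 59.
Plus 17 days into March → day 76.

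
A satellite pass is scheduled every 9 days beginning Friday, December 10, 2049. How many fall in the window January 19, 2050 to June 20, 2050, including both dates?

Occurrences land 9·i days after December 10, 2049 for i = 0, 1, 2, …
January 19, 2050 is 40 days after the start; 40 ÷ 9 = 4 remainder 4; since the remainder is 4, round up to i = 5. First occurrence in the window: #6 on January 24, 2050 (5×9 = 45 days in).
June 20, 2050 is 192 days after the start; 192 ÷ 9 = 21 remainder 3. Last occurrence in the window: #22 on June 17, 2050.
Occurrences #6 through #22: 17 in total.

17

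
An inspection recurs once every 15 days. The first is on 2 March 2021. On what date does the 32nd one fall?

10 June 2022

The 32nd occurrence is 31 intervals after the first: 31 × 15 = 465 days after 2 March 2021.
March has 31 days — 29 days to the end of March leaves 436.
From end of March to end of 2021 is 275 days (161 left).
January has 31 days (130 left).
February has 28 days (102 left).
March has 31 days (71 left).
April has 30 days (41 left).
May has 31 days (10 left).
10 days into June → 10 June 2022.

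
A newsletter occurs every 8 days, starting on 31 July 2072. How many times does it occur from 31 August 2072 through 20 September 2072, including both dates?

Occurrences land 8·i days after 31 July 2072 for i = 0, 1, 2, …
31 August 2072 is 31 days after the start; 31 ÷ 8 = 3 remainder 7; since the remainder is 7, round up to i = 4. First occurrence in the window: #5 on 1 September 2072 (4×8 = 32 days in).
20 September 2072 is 51 days after the start; 51 ÷ 8 = 6 remainder 3. Last occurrence in the window: #7 on 17 September 2072.
Occurrences #5 through #7: 3 in total.

3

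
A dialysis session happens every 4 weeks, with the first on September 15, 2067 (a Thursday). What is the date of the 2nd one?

The 2nd occurrence is 1 interval after the first: 1 × 28 = 28 days after September 15, 2067.
September has 30 days — 15 days to the end of September leaves 13.
13 days into October → October 13, 2067.

October 13, 2067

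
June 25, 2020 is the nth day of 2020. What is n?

177

Days in months before June: 31 + 29 + 31 + 30 + 31 = 152.
Plus 25 days into June → day 177.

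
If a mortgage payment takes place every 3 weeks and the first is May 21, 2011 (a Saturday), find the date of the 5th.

August 13, 2011

The 5th occurrence is 4 intervals after the first: 4 × 21 = 84 days after May 21, 2011.
May has 31 days — 10 days to the end of May leaves 74.
June has 30 days (44 left).
July has 31 days (13 left).
13 days into August → August 13, 2011.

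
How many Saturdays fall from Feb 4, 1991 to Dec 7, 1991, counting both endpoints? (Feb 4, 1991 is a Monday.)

44

Feb 4, 1991 is a Monday; the first Saturday on or after it is Feb 9, 1991 (5 days later).
From Feb 9, 1991 to Dec 7, 1991: 19 + 31 + 30 + 31 + 30 + 31 + 31 + 30 + 31 + 30 + 7 = 301 days (rest of Feb, Mar, Apr, May, Jun, Jul, Aug, Sep, Oct, Nov, Dec).
301 ÷ 7 = 43 full weeks with remainder 0, so 43 more Saturdays after the first → 44.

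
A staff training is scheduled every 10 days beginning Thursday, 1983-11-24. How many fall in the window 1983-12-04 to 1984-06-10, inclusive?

19

Occurrences land 10·i days after 1983-11-24 for i = 0, 1, 2, …
1983-12-04 is 10 days after the start; 10 ÷ 10 = 1 remainder 0. First occurrence in the window: #2 on 1983-12-04 (1×10 = 10 days in).
1984-06-10 is 199 days after the start; 199 ÷ 10 = 19 remainder 9. Last occurrence in the window: #20 on 1984-06-01.
Occurrences #2 through #20: 19 in total.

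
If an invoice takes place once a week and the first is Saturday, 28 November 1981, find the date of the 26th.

The 26th occurrence is 25 intervals after the first: 25 × 7 = 175 days after 28 November 1981.
November has 30 days — 2 days to the end of November leaves 173.
December has 31 days (142 left).
January has 31 days (111 left).
February has 28 days (83 left).
March has 31 days (52 left).
April has 30 days (22 left).
22 days into May → 22 May 1982.

22 May 1982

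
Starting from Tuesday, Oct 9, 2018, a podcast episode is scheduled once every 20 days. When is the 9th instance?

The 9th occurrence is 8 intervals after the first: 8 × 20 = 160 days after Oct 9, 2018.
Oct has 31 days — 22 days to the end of Oct leaves 138.
Nov has 30 days (108 left).
Dec has 31 days (77 left).
Jan has 31 days (46 left).
Feb has 28 days (18 left).
18 days into Mar → Mar 18, 2019.

Mar 18, 2019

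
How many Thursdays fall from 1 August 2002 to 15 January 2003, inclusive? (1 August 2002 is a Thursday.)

24

1 August 2002 is a Thursday; the first Thursday on or after it is 1 August 2002.
From 1 August 2002 to 15 January 2003: 30 + 30 + 31 + 30 + 31 + 15 = 167 days (rest of August, September, October, November, December, January).
167 ÷ 7 = 23 full weeks with remainder 6, so 23 more Thursdays after the first → 24.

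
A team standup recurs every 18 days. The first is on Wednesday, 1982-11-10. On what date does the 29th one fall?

The 29th occurrence is 28 intervals after the first: 28 × 18 = 504 days after 1982-11-10.
November has 30 days — 20 days to the end of November leaves 484.
From end of November to end of 1982 is 31 days (453 left).
1983 has 365 days (88 left).
January has 31 days (57 left).
February has 29 days (28 left).
28 days into March → 1984-03-28.

1984-03-28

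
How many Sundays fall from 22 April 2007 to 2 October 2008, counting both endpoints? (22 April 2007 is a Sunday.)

22 April 2007 is a Sunday; the first Sunday on or after it is 22 April 2007.
From 22 April 2007 to 2 October 2008: 253 + 276 = 529 days (rest of 2007, to 2 October 2008 in 2008).
529 ÷ 7 = 75 full weeks with remainder 4, so 75 more Sundays after the first → 76.

76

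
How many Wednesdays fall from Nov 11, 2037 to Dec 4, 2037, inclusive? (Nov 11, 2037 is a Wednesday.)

Nov 11, 2037 is a Wednesday; the first Wednesday on or after it is Nov 11, 2037.
From Nov 11, 2037 to Dec 4, 2037: 19 + 4 = 23 days (rest of Nov, Dec).
23 ÷ 7 = 3 full weeks with remainder 2, so 3 more Wednesdays after the first → 4.

4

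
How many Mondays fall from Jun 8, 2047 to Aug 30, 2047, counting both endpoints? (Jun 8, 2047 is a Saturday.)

12

Jun 8, 2047 is a Saturday; the first Monday on or after it is Jun 10, 2047 (2 days later).
From Jun 10, 2047 to Aug 30, 2047: 20 + 31 + 30 = 81 days (rest of Jun, Jul, Aug).
81 ÷ 7 = 11 full weeks with remainder 4, so 11 more Mondays after the first → 12.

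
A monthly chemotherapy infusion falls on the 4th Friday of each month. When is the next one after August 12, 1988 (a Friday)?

August 26, 1988

August 1988 starts on a Monday; its first Friday is the 5th, so the 4th Friday is the 26th — August 26, 1988.
August 26, 1988 is after August 12, 1988, so that is the next one.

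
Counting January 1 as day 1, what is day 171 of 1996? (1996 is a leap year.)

1996-06-19

January has 31 days (171 − 31 = 140 remain).
February has 29 days (140 − 29 = 111 remain).
March has 31 days (111 − 31 = 80 remain).
April has 30 days (80 − 30 = 50 remain).
May has 31 days (50 − 31 = 19 remain).
19 into June → June 19.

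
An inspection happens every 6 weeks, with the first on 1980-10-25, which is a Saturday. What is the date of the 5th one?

1981-04-11

The 5th occurrence is 4 intervals after the first: 4 × 42 = 168 days after 1980-10-25.
October has 31 days — 6 days to the end of October leaves 162.
November has 30 days (132 left).
December has 31 days (101 left).
January has 31 days (70 left).
February has 28 days (42 left).
March has 31 days (11 left).
11 days into April → 1981-04-11.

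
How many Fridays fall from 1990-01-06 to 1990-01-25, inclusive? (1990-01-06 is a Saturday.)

1990-01-06 is a Saturday; the first Friday on or after it is 1990-01-12 (6 days later).
From 1990-01-12 to 1990-01-25 is 25 − 12 = 13 days.
13 ÷ 7 = 1 full weeks with remainder 6, so 1 more Fridays after the first → 2.

2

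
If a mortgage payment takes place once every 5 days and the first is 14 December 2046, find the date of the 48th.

6 August 2047

The 48th occurrence is 47 intervals after the first: 47 × 5 = 235 days after 14 December 2046.
December has 31 days — 17 days to the end of December leaves 218.
January has 31 days (187 left).
February has 28 days (159 left).
March has 31 days (128 left).
April has 30 days (98 left).
May has 31 days (67 left).
June has 30 days (37 left).
July has 31 days (6 left).
6 days into August → 6 August 2047.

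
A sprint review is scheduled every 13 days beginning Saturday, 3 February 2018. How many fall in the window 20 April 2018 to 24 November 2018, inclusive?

17

Occurrences land 13·i days after 3 February 2018 for i = 0, 1, 2, …
20 April 2018 is 76 days after the start; 76 ÷ 13 = 5 remainder 11; since the remainder is 11, round up to i = 6. First occurrence in the window: #7 on 22 April 2018 (6×13 = 78 days in).
24 November 2018 is 294 days after the start; 294 ÷ 13 = 22 remainder 8. Last occurrence in the window: #23 on 16 November 2018.
Occurrences #7 through #23: 17 in total.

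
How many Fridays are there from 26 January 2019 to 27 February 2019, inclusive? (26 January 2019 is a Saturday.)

26 January 2019 is a Saturday; the first Friday on or after it is 1 February 2019 (6 days later).
From 1 February 2019 to 27 February 2019 is 27 − 1 = 26 days.
26 ÷ 7 = 3 full weeks with remainder 5, so 3 more Fridays after the first → 4.

4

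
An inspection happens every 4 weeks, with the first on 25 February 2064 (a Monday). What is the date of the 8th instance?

8 September 2064

The 8th occurrence is 7 intervals after the first: 7 × 28 = 196 days after 25 February 2064.
February has 29 days — 4 days to the end of February leaves 192.
March has 31 days (161 left).
April has 30 days (131 left).
May has 31 days (100 left).
June has 30 days (70 left).
July has 31 days (39 left).
August has 31 days (8 left).
8 days into September → 8 September 2064.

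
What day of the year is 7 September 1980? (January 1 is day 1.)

Days in months before September: 31 + 29 + 31 + 30 + 31 + 30 + 31 + 31 = 244.
Plus 7 days into September → day 251.

251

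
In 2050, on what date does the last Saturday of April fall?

April 30, 2050

The first Saturday of April 2050 is April 2.
April 2050 has 30 days. Adding weeks: 2, 9, 16, 23, 30 — the last one ≤ 30 is the 30th.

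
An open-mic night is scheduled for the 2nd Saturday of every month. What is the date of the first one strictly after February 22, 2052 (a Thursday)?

February 2052 starts on a Thursday; its first Saturday is the 3rd, so the 2nd Saturday is the 10th — February 10, 2052.
That is not after February 22, 2052, so look at March 2052.
March 2052 starts on a Friday; its first Saturday is the 2nd, so the 2nd Saturday is the 9th — March 9, 2052.

March 9, 2052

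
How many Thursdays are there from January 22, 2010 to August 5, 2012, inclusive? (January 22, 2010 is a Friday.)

132

January 22, 2010 is a Friday; the first Thursday on or after it is January 28, 2010 (6 days later).
From January 28, 2010 to August 5, 2012: 337 + 365 + 218 = 920 days (rest of 2010, 2011, to August 5, 2012 in 2012).
920 ÷ 7 = 131 full weeks with remainder 3, so 131 more Thursdays after the first → 132.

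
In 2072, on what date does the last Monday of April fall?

April 2072 begins on a Friday, so the first Monday is April 4 (3 days later).
April 2072 has 30 days. Adding weeks: 4, 11, 18, 25 — the last one ≤ 30 is the 25th.

April 25, 2072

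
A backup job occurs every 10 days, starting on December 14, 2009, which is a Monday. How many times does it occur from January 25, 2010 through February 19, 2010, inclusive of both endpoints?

Occurrences land 10·i days after December 14, 2009 for i = 0, 1, 2, …
January 25, 2010 is 42 days after the start; 42 ÷ 10 = 4 remainder 2; since the remainder is 2, round up to i = 5. First occurrence in the window: #6 on February 2, 2010 (5×10 = 50 days in).
February 19, 2010 is 67 days after the start; 67 ÷ 10 = 6 remainder 7. Last occurrence in the window: #7 on February 12, 2010.
Occurrences #6 through #7: 2 in total.

2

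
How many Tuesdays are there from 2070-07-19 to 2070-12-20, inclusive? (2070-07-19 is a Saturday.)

2070-07-19 is a Saturday; the first Tuesday on or after it is 2070-07-22 (3 days later).
From 2070-07-22 to 2070-12-20: 9 + 31 + 30 + 31 + 30 + 20 = 151 days (rest of July, August, September, October, November, December).
151 ÷ 7 = 21 full weeks with remainder 4, so 21 more Tuesdays after the first → 22.

22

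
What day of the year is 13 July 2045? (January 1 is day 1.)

194

Days in months before July: 31 + 28 + 31 + 30 + 31 + 30 = 181.
Plus 13 days into July → day 194.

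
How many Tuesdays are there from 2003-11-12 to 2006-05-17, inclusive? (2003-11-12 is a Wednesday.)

131

2003-11-12 is a Wednesday; the first Tuesday on or after it is 2003-11-18 (6 days later).
From 2003-11-18 to 2006-05-17: 43 + 366 + 365 + 137 = 911 days (rest of 2003, 2004, 2005, to 2006-05-17 in 2006).
911 ÷ 7 = 130 full weeks with remainder 1, so 130 more Tuesdays after the first → 131.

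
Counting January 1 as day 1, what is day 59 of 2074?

January has 31 days (59 − 31 = 28 remain).
28 into February → February 28.

28 February 2074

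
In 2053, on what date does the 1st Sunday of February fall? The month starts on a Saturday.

February 2053 begins on a Saturday, so the first Sunday is February 2 (1 day later).

February 2, 2053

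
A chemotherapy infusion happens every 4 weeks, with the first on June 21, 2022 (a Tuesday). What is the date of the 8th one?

January 3, 2023

The 8th occurrence is 7 intervals after the first: 7 × 28 = 196 days after June 21, 2022.
June has 30 days — 9 days to the end of June leaves 187.
July has 31 days (156 left).
August has 31 days (125 left).
September has 30 days (95 left).
October has 31 days (64 left).
November has 30 days (34 left).
December has 31 days (3 left).
3 days into January → January 3, 2023.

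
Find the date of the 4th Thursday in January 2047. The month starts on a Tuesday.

2047-01-24

January 2047 begins on a Tuesday, so the first Thursday is January 3 (2 days later).
The 4th Thursday is 3 weeks later: 3 + 21 = 24.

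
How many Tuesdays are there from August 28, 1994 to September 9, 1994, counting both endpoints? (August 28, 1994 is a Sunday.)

August 28, 1994 is a Sunday; the first Tuesday on or after it is August 30, 1994 (2 days later).
From August 30, 1994 to September 9, 1994: 1 + 9 = 10 days (rest of August, September).
10 ÷ 7 = 1 full weeks with remainder 3, so 1 more Tuesdays after the first → 2.

2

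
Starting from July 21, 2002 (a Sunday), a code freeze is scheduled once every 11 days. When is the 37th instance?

The 37th occurrence is 36 intervals after the first: 36 × 11 = 396 days after July 21, 2002.
July has 31 days — 10 days to the end of July leaves 386.
August has 31 days (355 left).
September has 30 days (325 left).
October has 31 days (294 left).
November has 30 days (264 left).
December has 31 days (233 left).
January has 31 days (202 left).
February has 28 days (174 left).
March has 31 days (143 left).
April has 30 days (113 left).
May has 31 days (82 left).
June has 30 days (52 left).
July has 31 days (21 left).
21 days into August → August 21, 2003.

August 21, 2003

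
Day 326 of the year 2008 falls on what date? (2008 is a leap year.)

January has 31 days (326 − 31 = 295 remain).
February has 29 days (295 − 29 = 266 remain).
March has 31 days (266 − 31 = 235 remain).
April has 30 days (235 − 30 = 205 remain).
May has 31 days (205 − 31 = 174 remain).
June has 30 days (174 − 30 = 144 remain).
July has 31 days (144 − 31 = 113 remain).
August has 31 days (113 − 31 = 82 remain).
September has 30 days (82 − 30 = 52 remain).
October has 31 days (52 − 31 = 21 remain).
21 into November → November 21.

21 November 2008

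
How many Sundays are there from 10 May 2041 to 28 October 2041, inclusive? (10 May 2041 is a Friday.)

10 May 2041 is a Friday; the first Sunday on or after it is 12 May 2041 (2 days later).
From 12 May 2041 to 28 October 2041: 19 + 30 + 31 + 31 + 30 + 28 = 169 days (rest of May, June, July, August, September, October).
169 ÷ 7 = 24 full weeks with remainder 1, so 24 more Sundays after the first → 25.

25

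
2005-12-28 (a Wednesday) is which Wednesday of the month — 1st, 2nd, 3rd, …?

Day 28 falls in week ⌈28/7⌉ of the month.
Days 1–7 hold the 1st Wednesday, 8–14 the 2nd, 15–21 the 3rd, 22–28 the 4th, 29–31 the 5th.
28 is in the range for the 4th.

4th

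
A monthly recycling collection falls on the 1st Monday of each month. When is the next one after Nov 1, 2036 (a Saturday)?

Nov 3, 2036

Nov 2036 starts on a Saturday, so its 1st Monday is Nov 3, 2036 (2 days in).
Nov 3, 2036 is after Nov 1, 2036, so that is the next one.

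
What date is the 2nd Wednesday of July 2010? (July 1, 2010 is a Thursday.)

2010-07-14

July 2010 begins on a Thursday, so the first Wednesday is July 7 (6 days later).
The 2nd Wednesday is 1 weeks later: 7 + 7 = 14.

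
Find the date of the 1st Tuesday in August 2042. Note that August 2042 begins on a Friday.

2042-08-05

August 2042 begins on a Friday, so the first Tuesday is August 5 (4 days later).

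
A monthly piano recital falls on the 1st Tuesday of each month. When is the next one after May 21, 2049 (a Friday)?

May 2049 starts on a Saturday, so its 1st Tuesday is May 4, 2049 (3 days in).
That is not after May 21, 2049, so look at Jun 2049.
Jun 2049 starts on a Tuesday, so its 1st Tuesday is Jun 1, 2049.

Jun 1, 2049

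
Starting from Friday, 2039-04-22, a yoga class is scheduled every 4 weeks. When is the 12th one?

The 12th occurrence is 11 intervals after the first: 11 × 28 = 308 days after 2039-04-22.
April has 30 days — 8 days to the end of April leaves 300.
May has 31 days (269 left).
June has 30 days (239 left).
July has 31 days (208 left).
August has 31 days (177 left).
September has 30 days (147 left).
October has 31 days (116 left).
November has 30 days (86 left).
December has 31 days (55 left).
January has 31 days (24 left).
24 days into February → 2040-02-24.

2040-02-24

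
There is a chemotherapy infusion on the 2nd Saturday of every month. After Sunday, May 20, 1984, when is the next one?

May 1984 starts on a Tuesday; its first Saturday is the 5th, so the 2nd Saturday is the 12th — May 12, 1984.
That is not after May 20, 1984, so look at June 1984.
June 1984 starts on a Friday; its first Saturday is the 2nd, so the 2nd Saturday is the 9th — June 9, 1984.

June 9, 1984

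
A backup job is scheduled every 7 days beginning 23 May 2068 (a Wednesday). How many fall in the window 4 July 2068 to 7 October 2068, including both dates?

Occurrences land 7·i days after 23 May 2068 for i = 0, 1, 2, …
4 July 2068 is 42 days after the start; 42 ÷ 7 = 6 remainder 0. First occurrence in the window: #7 on 4 July 2068 (6×7 = 42 days in).
7 October 2068 is 137 days after the start; 137 ÷ 7 = 19 remainder 4. Last occurrence in the window: #20 on 3 October 2068.
Occurrences #7 through #20: 14 in total.

14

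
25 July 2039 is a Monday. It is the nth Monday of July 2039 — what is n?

Day 25 falls in week ⌈25/7⌉ of the month.
Days 1–7 hold the 1st Monday, 8–14 the 2nd, 15–21 the 3rd, 22–28 the 4th, 29–31 the 5th.
25 is in the range for the 4th.

4th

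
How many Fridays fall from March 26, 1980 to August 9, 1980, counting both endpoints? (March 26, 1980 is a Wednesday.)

March 26, 1980 is a Wednesday; the first Friday on or after it is March 28, 1980 (2 days later).
From March 28, 1980 to August 9, 1980: 3 + 30 + 31 + 30 + 31 + 9 = 134 days (rest of March, April, May, June, July, August).
134 ÷ 7 = 19 full weeks with remainder 1, so 19 more Fridays after the first → 20.

20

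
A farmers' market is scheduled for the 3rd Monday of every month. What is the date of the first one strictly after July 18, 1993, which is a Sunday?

July 1993 starts on a Thursday; its first Monday is the 5th, so the 3rd Monday is the 19th — July 19, 1993.
July 19, 1993 is after July 18, 1993, so that is the next one.

July 19, 1993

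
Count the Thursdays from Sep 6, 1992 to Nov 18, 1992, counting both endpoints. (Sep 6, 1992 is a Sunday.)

10

Sep 6, 1992 is a Sunday; the first Thursday on or after it is Sep 10, 1992 (4 days later).
From Sep 10, 1992 to Nov 18, 1992: 20 + 31 + 18 = 69 days (rest of Sep, Oct, Nov).
69 ÷ 7 = 9 full weeks with remainder 6, so 9 more Thursdays after the first → 10.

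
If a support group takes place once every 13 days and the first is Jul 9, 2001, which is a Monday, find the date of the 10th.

The 10th occurrence is 9 intervals after the first: 9 × 13 = 117 days after Jul 9, 2001.
Jul has 31 days — 22 days to the end of Jul leaves 95.
Aug has 31 days (64 left).
Sep has 30 days (34 left).
Oct has 31 days (3 left).
3 days into Nov → Nov 3, 2001.

Nov 3, 2001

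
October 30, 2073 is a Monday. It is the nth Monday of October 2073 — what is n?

Day 30 falls in week ⌈30/7⌉ of the month.
Days 1–7 hold the 1st Monday, 8–14 the 2nd, 15–21 the 3rd, 22–28 the 4th, 29–31 the 5th.
30 is in the range for the 5th.

5th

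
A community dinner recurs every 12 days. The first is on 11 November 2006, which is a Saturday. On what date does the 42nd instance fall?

The 42nd occurrence is 41 intervals after the first: 41 × 12 = 492 days after 11 November 2006.
November has 30 days — 19 days to the end of November leaves 473.
From end of November to end of 2006 is 31 days (442 left).
2007 has 365 days (77 left).
January has 31 days (46 left).
February has 29 days (17 left).
17 days into March → 17 March 2008.

17 March 2008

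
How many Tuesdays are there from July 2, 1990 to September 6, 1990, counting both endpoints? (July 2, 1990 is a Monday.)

10

July 2, 1990 is a Monday; the first Tuesday on or after it is July 3, 1990 (1 day later).
From July 3, 1990 to September 6, 1990: 28 + 31 + 6 = 65 days (rest of July, August, September).
65 ÷ 7 = 9 full weeks with remainder 2, so 9 more Tuesdays after the first → 10.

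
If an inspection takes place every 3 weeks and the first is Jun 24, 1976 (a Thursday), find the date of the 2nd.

The 2nd occurrence is 1 interval after the first: 1 × 21 = 21 days after Jun 24, 1976.
Jun has 30 days — 6 days to the end of Jun leaves 15.
15 days into Jul → Jul 15, 1976.

Jul 15, 1976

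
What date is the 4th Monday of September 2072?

September 2072 begins on a Thursday, so the first Monday is September 5 (4 days later).
The 4th Monday is 3 weeks later: 5 + 21 = 26.

2072-09-26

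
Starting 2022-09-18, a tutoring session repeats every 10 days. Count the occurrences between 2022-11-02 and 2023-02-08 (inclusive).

Occurrences land 10·i days after 2022-09-18 for i = 0, 1, 2, …
2022-11-02 is 45 days after the start; 45 ÷ 10 = 4 remainder 5; since the remainder is 5, round up to i = 5. First occurrence in the window: #6 on 2022-11-07 (5×10 = 50 days in).
2023-02-08 is 143 days after the start; 143 ÷ 10 = 14 remainder 3. Last occurrence in the window: #15 on 2023-02-05.
Occurrences #6 through #15: 10 in total.

10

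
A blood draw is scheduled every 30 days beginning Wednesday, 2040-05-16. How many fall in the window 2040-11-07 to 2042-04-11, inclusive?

18

Occurrences land 30·i days after 2040-05-16 for i = 0, 1, 2, …
2040-11-07 is 175 days after the start; 175 ÷ 30 = 5 remainder 25; since the remainder is 25, round up to i = 6. First occurrence in the window: #7 on 2040-11-12 (6×30 = 180 days in).
2042-04-11 is 695 days after the start; 695 ÷ 30 = 23 remainder 5. Last occurrence in the window: #24 on 2042-04-06.
Occurrences #7 through #24: 18 in total.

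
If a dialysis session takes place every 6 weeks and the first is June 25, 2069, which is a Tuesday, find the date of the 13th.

The 13th occurrence is 12 intervals after the first: 12 × 42 = 504 days after June 25, 2069.
June has 30 days — 5 days to the end of June leaves 499.
From end of June to end of 2069 is 184 days (315 left).
January has 31 days (284 left).
February has 28 days (256 left).
March has 31 days (225 left).
April has 30 days (195 left).
May has 31 days (164 left).
June has 30 days (134 left).
July has 31 days (103 left).
August has 31 days (72 left).
September has 30 days (42 left).
October has 31 days (11 left).
11 days into November → November 11, 2070.

November 11, 2070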